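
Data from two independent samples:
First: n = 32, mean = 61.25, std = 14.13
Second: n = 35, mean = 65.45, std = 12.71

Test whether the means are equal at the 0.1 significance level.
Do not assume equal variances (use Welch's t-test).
Welch's two-sample t-test:
H₀: μ₁ = μ₂
H₁: μ₁ ≠ μ₂
s₁²/n₁ = 14.13²/32 = 6.2393,  s₂²/n₂ = 12.71²/35 = 4.6155
SE = √(s₁²/n₁ + s₂²/n₂) = √(6.2393 + 4.6155) = 3.2947
df (Welch-Satterthwaite) = (s₁²/n₁ + s₂²/n₂)² / [(s₁²/n₁)²/(n₁-1) + (s₂²/n₂)²/(n₂-1)] ≈ 62.60
t = (x̄₁ - x̄₂) / SE = (61.25 - 65.45) / 3.2947 = -4.20 / 3.2947 = -1.275
p-value = 0.2071

Since p-value > α = 0.1, we fail to reject H₀.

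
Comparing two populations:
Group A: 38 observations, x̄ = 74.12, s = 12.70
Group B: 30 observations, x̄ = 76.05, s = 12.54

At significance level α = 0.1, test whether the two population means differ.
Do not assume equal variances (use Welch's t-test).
Welch's two-sample t-test:
H₀: μ₁ = μ₂
H₁: μ₁ ≠ μ₂
s₁²/n₁ = 12.70²/38 = 4.2445,  s₂²/n₂ = 12.54²/30 = 5.2417
SE = √(s₁²/n₁ + s₂²/n₂) = √(4.2445 + 5.2417) = 3.0800
df (Welch-Satterthwaite) = (s₁²/n₁ + s₂²/n₂)² / [(s₁²/n₁)²/(n₁-1) + (s₂²/n₂)²/(n₂-1)] ≈ 62.74
t = (x̄₁ - x̄₂) / SE = (74.12 - 76.05) / 3.0800 = -1.93 / 3.0800 = -0.627
p-value = 0.5332

Since p-value > α = 0.1, we fail to reject H₀.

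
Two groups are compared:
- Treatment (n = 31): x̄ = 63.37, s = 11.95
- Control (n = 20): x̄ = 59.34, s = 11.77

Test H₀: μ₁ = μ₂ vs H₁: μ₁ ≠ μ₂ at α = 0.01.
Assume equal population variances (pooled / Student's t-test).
Student's two-sample t-test (equal variances):
H₀: μ₁ = μ₂
H₁: μ₁ ≠ μ₂
df = n₁ + n₂ - 2 = 49
Pooled variance s_p² = [(n₁-1)s₁² + (n₂-1)s₂²] / (n₁ + n₂ - 2) = [(30)(11.95²) + (19)(11.77²)] / 49 = 141.1469
SE = √(s_p²(1/n₁ + 1/n₂)) = √(141.1469 × (1/31 + 1/20)) = 3.4074
t = (x̄₁ - x̄₂) / SE = (63.37 - 59.34) / 3.4074 = 4.03 / 3.4074 = 1.183
p-value = 0.2426

Since p-value > α = 0.01, we fail to reject H₀.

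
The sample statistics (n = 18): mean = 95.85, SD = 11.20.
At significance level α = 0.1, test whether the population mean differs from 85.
One-sample t-test:
H₀: μ = 85
H₁: μ ≠ 85
df = n - 1 = 17
t = (x̄ - μ₀) / (s/√n) = (95.85 - 85) / (11.20/√18) = 4.110
p-value = 0.0007

Since p-value < α = 0.1, we reject H₀.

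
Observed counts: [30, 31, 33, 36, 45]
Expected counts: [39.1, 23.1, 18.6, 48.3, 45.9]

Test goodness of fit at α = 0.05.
Chi-square goodness of fit test:
H₀: observed counts match expected distribution
H₁: observed counts differ from expected distribution
df = k - 1 = 4
χ² = Σ(O - E)²/E
   = (30 - 39.1)²/39.1 + (31 - 23.1)²/23.1 + (33 - 18.6)²/18.6 + (36 - 48.3)²/48.3 + (45 - 45.9)²/45.9
   = 2.118 + 2.702 + 11.148 + 3.132 + 0.018
   = 19.12
p-value = 0.0007

Since p-value < α = 0.05, we reject H₀.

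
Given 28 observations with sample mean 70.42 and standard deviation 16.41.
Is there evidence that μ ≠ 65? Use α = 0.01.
One-sample t-test:
H₀: μ = 65
H₁: μ ≠ 65
df = n - 1 = 27
t = (x̄ - μ₀) / (s/√n) = (70.42 - 65) / (16.41/√28) = 1.748
p-value = 0.0919

Since p-value > α = 0.01, we fail to reject H₀.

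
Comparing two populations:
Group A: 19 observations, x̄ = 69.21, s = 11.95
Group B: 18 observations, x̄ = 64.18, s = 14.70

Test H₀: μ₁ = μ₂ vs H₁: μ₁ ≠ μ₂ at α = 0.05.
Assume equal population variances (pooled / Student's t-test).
Student's two-sample t-test (equal variances):
H₀: μ₁ = μ₂
H₁: μ₁ ≠ μ₂
df = n₁ + n₂ - 2 = 35
Pooled variance s_p² = [(n₁-1)s₁² + (n₂-1)s₂²] / (n₁ + n₂ - 2) = [(18)(11.95²) + (17)(14.70²)] / 35 = 178.3993
SE = √(s_p²(1/n₁ + 1/n₂)) = √(178.3993 × (1/19 + 1/18)) = 4.3932
t = (x̄₁ - x̄₂) / SE = (69.21 - 64.18) / 4.3932 = 5.03 / 4.3932 = 1.145
p-value = 0.2600

Since p-value > α = 0.05, we fail to reject H₀.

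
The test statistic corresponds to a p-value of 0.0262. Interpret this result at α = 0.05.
Since p = 0.0262 < α = 0.05, reject H₀.
There is sufficient evidence to reject the null hypothesis; the result is statistically significant at the 0.05 level.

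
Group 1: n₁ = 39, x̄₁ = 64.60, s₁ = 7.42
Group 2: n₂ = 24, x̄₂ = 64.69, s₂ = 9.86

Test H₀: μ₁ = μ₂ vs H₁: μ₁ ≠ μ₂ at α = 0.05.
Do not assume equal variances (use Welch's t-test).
Welch's two-sample t-test:
H₀: μ₁ = μ₂
H₁: μ₁ ≠ μ₂
s₁²/n₁ = 7.42²/39 = 1.4117,  s₂²/n₂ = 9.86²/24 = 4.0508
SE = √(s₁²/n₁ + s₂²/n₂) = √(1.4117 + 4.0508) = 2.3372
df (Welch-Satterthwaite) = (s₁²/n₁ + s₂²/n₂)² / [(s₁²/n₁)²/(n₁-1) + (s₂²/n₂)²/(n₂-1)] ≈ 38.96
t = (x̄₁ - x̄₂) / SE = (64.60 - 64.69) / 2.3372 = -0.09 / 2.3372 = -0.039
p-value = 0.9695

Since p-value > α = 0.05, we fail to reject H₀.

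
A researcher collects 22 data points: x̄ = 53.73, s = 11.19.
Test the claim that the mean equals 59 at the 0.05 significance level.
One-sample t-test:
H₀: μ = 59
H₁: μ ≠ 59
df = n - 1 = 21
t = (x̄ - μ₀) / (s/√n) = (53.73 - 59) / (11.19/√22) = -2.209
p-value = 0.0384

Since p-value < α = 0.05, we reject H₀.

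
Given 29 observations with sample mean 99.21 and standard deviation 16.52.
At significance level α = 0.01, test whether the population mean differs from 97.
One-sample t-test:
H₀: μ = 97
H₁: μ ≠ 97
df = n - 1 = 28
t = (x̄ - μ₀) / (s/√n) = (99.21 - 97) / (16.52/√29) = 0.720
p-value = 0.4772

Since p-value > α = 0.01, we fail to reject H₀.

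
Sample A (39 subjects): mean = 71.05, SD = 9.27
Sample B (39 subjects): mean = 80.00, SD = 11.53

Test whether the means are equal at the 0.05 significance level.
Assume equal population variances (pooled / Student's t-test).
Student's two-sample t-test (equal variances):
H₀: μ₁ = μ₂
H₁: μ₁ ≠ μ₂
df = n₁ + n₂ - 2 = 76
Pooled variance s_p² = [(n₁-1)s₁² + (n₂-1)s₂²] / (n₁ + n₂ - 2) = [(38)(9.27²) + (38)(11.53²)] / 76 = 109.4369
SE = √(s_p²(1/n₁ + 1/n₂)) = √(109.4369 × (1/39 + 1/39)) = 2.3690
t = (x̄₁ - x̄₂) / SE = (71.05 - 80.00) / 2.3690 = -8.95 / 2.3690 = -3.778
p-value = 0.0003

Since p-value < α = 0.05, we reject H₀.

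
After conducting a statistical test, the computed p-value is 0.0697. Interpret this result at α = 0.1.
Since p = 0.0697 < α = 0.1, reject H₀.
There is sufficient evidence to reject the null hypothesis; the result is statistically significant at the 0.1 level.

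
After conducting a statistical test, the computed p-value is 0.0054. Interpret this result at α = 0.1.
Since p = 0.0054 < α = 0.1, reject H₀.
There is sufficient evidence to reject the null hypothesis; the result is statistically significant at the 0.1 level.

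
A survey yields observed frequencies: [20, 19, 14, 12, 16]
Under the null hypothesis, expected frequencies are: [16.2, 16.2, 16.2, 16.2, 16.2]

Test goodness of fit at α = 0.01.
Chi-square goodness of fit test:
H₀: observed counts match expected distribution
H₁: observed counts differ from expected distribution
df = k - 1 = 4
χ² = Σ(O - E)²/E
   = (20 - 16.2)²/16.2 + (19 - 16.2)²/16.2 + (14 - 16.2)²/16.2 + (12 - 16.2)²/16.2 + (16 - 16.2)²/16.2
   = 0.891 + 0.484 + 0.299 + 1.089 + 0.002
   = 2.77
p-value = 0.5978

Since p-value > α = 0.01, we fail to reject H₀.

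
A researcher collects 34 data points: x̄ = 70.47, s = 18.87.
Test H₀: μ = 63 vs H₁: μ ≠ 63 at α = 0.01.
One-sample t-test:
H₀: μ = 63
H₁: μ ≠ 63
df = n - 1 = 33
t = (x̄ - μ₀) / (s/√n) = (70.47 - 63) / (18.87/√34) = 2.308
p-value = 0.0274

Since p-value > α = 0.01, we fail to reject H₀.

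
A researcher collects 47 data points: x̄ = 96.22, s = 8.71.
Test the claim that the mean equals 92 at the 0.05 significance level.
One-sample t-test:
H₀: μ = 92
H₁: μ ≠ 92
df = n - 1 = 46
t = (x̄ - μ₀) / (s/√n) = (96.22 - 92) / (8.71/√47) = 3.322
p-value = 0.0018

Since p-value < α = 0.05, we reject H₀.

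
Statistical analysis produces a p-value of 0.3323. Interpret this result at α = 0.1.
Since p = 0.3323 > α = 0.1, fail to reject H₀.
There is insufficient evidence to reject the null hypothesis; the result is not statistically significant at the 0.1 level.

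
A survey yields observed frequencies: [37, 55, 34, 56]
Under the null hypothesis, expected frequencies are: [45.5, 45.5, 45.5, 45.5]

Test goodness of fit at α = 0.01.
Chi-square goodness of fit test:
H₀: observed counts match expected distribution
H₁: observed counts differ from expected distribution
df = k - 1 = 3
χ² = Σ(O - E)²/E
   = (37 - 45.5)²/45.5 + (55 - 45.5)²/45.5 + (34 - 45.5)²/45.5 + (56 - 45.5)²/45.5
   = 1.588 + 1.984 + 2.907 + 2.423
   = 8.90
p-value = 0.0306

Since p-value > α = 0.01, we fail to reject H₀.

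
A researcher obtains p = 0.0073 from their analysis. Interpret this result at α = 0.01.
Since p = 0.0073 < α = 0.01, reject H₀.
There is sufficient evidence to reject the null hypothesis; the result is statistically significant at the 0.01 level.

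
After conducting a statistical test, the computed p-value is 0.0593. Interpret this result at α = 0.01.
Since p = 0.0593 > α = 0.01, fail to reject H₀.
There is insufficient evidence to reject the null hypothesis; the result is not statistically significant at the 0.01 level.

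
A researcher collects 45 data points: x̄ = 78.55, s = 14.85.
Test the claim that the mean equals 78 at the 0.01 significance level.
One-sample t-test:
H₀: μ = 78
H₁: μ ≠ 78
df = n - 1 = 44
t = (x̄ - μ₀) / (s/√n) = (78.55 - 78) / (14.85/√45) = 0.248
p-value = 0.8049

Since p-value > α = 0.01, we fail to reject H₀.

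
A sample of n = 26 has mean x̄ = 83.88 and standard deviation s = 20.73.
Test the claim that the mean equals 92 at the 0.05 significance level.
One-sample t-test:
H₀: μ = 92
H₁: μ ≠ 92
df = n - 1 = 25
t = (x̄ - μ₀) / (s/√n) = (83.88 - 92) / (20.73/√26) = -1.997
p-value = 0.0568

Since p-value > α = 0.05, we fail to reject H₀.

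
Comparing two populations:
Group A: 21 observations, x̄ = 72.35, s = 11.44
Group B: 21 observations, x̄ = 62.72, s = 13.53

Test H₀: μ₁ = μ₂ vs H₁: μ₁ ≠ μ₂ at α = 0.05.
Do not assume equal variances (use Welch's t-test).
Welch's two-sample t-test:
H₀: μ₁ = μ₂
H₁: μ₁ ≠ μ₂
s₁²/n₁ = 11.44²/21 = 6.2321,  s₂²/n₂ = 13.53²/21 = 8.7172
SE = √(s₁²/n₁ + s₂²/n₂) = √(6.2321 + 8.7172) = 3.8664
df (Welch-Satterthwaite) = (s₁²/n₁ + s₂²/n₂)² / [(s₁²/n₁)²/(n₁-1) + (s₂²/n₂)²/(n₂-1)] ≈ 38.92
t = (x̄₁ - x̄₂) / SE = (72.35 - 62.72) / 3.8664 = 9.63 / 3.8664 = 2.491
p-value = 0.0171

Since p-value < α = 0.05, we reject H₀.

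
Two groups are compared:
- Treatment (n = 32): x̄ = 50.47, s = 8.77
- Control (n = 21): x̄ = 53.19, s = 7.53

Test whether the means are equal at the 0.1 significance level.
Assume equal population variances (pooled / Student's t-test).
Student's two-sample t-test (equal variances):
H₀: μ₁ = μ₂
H₁: μ₁ ≠ μ₂
df = n₁ + n₂ - 2 = 51
Pooled variance s_p² = [(n₁-1)s₁² + (n₂-1)s₂²] / (n₁ + n₂ - 2) = [(31)(8.77²) + (20)(7.53²)] / 51 = 68.9866
SE = √(s_p²(1/n₁ + 1/n₂)) = √(68.9866 × (1/32 + 1/21)) = 2.3326
t = (x̄₁ - x̄₂) / SE = (50.47 - 53.19) / 2.3326 = -2.72 / 2.3326 = -1.166
p-value = 0.2490

Since p-value > α = 0.1, we fail to reject H₀.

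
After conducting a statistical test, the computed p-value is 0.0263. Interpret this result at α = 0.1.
Since p = 0.0263 < α = 0.1, reject H₀.
There is sufficient evidence to reject the null hypothesis; the result is statistically significant at the 0.1 level.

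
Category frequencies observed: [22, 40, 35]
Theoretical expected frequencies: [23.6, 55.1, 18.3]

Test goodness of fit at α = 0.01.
Chi-square goodness of fit test:
H₀: observed counts match expected distribution
H₁: observed counts differ from expected distribution
df = k - 1 = 2
χ² = Σ(O - E)²/E
   = (22 - 23.6)²/23.6 + (40 - 55.1)²/55.1 + (35 - 18.3)²/18.3
   = 0.108 + 4.138 + 15.240
   = 19.49
p-value = 0.0001

Since p-value < α = 0.01, we reject H₀.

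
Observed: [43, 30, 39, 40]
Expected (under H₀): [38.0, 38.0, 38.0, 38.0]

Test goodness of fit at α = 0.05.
Chi-square goodness of fit test:
H₀: observed counts match expected distribution
H₁: observed counts differ from expected distribution
df = k - 1 = 3
χ² = Σ(O - E)²/E
   = (43 - 38.0)²/38.0 + (30 - 38.0)²/38.0 + (39 - 38.0)²/38.0 + (40 - 38.0)²/38.0
   = 0.658 + 1.684 + 0.026 + 0.105
   = 2.47
p-value = 0.4801

Since p-value > α = 0.05, we fail to reject H₀.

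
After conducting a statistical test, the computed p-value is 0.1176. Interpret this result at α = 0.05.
Since p = 0.1176 > α = 0.05, fail to reject H₀.
There is insufficient evidence to reject the null hypothesis; the result is not statistically significant at the 0.05 level.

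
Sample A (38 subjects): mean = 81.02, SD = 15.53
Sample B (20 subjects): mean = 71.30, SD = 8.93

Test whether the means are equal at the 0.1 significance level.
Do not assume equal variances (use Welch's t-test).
Welch's two-sample t-test:
H₀: μ₁ = μ₂
H₁: μ₁ ≠ μ₂
s₁²/n₁ = 15.53²/38 = 6.3469,  s₂²/n₂ = 8.93²/20 = 3.9872
SE = √(s₁²/n₁ + s₂²/n₂) = √(6.3469 + 3.9872) = 3.2147
df (Welch-Satterthwaite) = (s₁²/n₁ + s₂²/n₂)² / [(s₁²/n₁)²/(n₁-1) + (s₂²/n₂)²/(n₂-1)] ≈ 55.46
t = (x̄₁ - x̄₂) / SE = (81.02 - 71.30) / 3.2147 = 9.72 / 3.2147 = 3.024
p-value = 0.0038

Since p-value < α = 0.1, we reject H₀.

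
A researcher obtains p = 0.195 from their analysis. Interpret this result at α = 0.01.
Since p = 0.195 > α = 0.01, fail to reject H₀.
There is insufficient evidence to reject the null hypothesis; the result is not statistically significant at the 0.01 level.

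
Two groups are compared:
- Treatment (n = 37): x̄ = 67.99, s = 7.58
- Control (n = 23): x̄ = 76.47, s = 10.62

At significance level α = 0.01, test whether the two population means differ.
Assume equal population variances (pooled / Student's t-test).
Student's two-sample t-test (equal variances):
H₀: μ₁ = μ₂
H₁: μ₁ ≠ μ₂
df = n₁ + n₂ - 2 = 58
Pooled variance s_p² = [(n₁-1)s₁² + (n₂-1)s₂²] / (n₁ + n₂ - 2) = [(36)(7.58²) + (22)(10.62²)] / 58 = 78.4429
SE = √(s_p²(1/n₁ + 1/n₂)) = √(78.4429 × (1/37 + 1/23)) = 2.3517
t = (x̄₁ - x̄₂) / SE = (67.99 - 76.47) / 2.3517 = -8.48 / 2.3517 = -3.606
p-value = 0.0006

Since p-value < α = 0.01, we reject H₀.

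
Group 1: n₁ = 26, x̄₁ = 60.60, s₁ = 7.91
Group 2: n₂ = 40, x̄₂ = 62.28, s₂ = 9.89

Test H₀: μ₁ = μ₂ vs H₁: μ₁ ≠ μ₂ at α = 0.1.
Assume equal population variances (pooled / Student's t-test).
Student's two-sample t-test (equal variances):
H₀: μ₁ = μ₂
H₁: μ₁ ≠ μ₂
df = n₁ + n₂ - 2 = 64
Pooled variance s_p² = [(n₁-1)s₁² + (n₂-1)s₂²] / (n₁ + n₂ - 2) = [(25)(7.91²) + (39)(9.89²)] / 64 = 84.0449
SE = √(s_p²(1/n₁ + 1/n₂)) = √(84.0449 × (1/26 + 1/40)) = 2.3095
t = (x̄₁ - x̄₂) / SE = (60.60 - 62.28) / 2.3095 = -1.68 / 2.3095 = -0.727
p-value = 0.4696

Since p-value > α = 0.1, we fail to reject H₀.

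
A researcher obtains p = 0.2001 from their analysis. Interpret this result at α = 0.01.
Since p = 0.2001 > α = 0.01, fail to reject H₀.
There is insufficient evidence to reject the null hypothesis; the result is not statistically significant at the 0.01 level.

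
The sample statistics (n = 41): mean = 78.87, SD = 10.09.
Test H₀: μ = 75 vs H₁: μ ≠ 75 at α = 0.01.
One-sample t-test:
H₀: μ = 75
H₁: μ ≠ 75
df = n - 1 = 40
t = (x̄ - μ₀) / (s/√n) = (78.87 - 75) / (10.09/√41) = 2.456
p-value = 0.0185

Since p-value > α = 0.01, we fail to reject H₀.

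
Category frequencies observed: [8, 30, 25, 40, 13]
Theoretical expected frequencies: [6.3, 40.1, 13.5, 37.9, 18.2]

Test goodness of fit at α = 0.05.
Chi-square goodness of fit test:
H₀: observed counts match expected distribution
H₁: observed counts differ from expected distribution
df = k - 1 = 4
χ² = Σ(O - E)²/E
   = (8 - 6.3)²/6.3 + (30 - 40.1)²/40.1 + (25 - 13.5)²/13.5 + (40 - 37.9)²/37.9 + (13 - 18.2)²/18.2
   = 0.459 + 2.544 + 9.796 + 0.116 + 1.486
   = 14.40
p-value = 0.0061

Since p-value < α = 0.05, we reject H₀.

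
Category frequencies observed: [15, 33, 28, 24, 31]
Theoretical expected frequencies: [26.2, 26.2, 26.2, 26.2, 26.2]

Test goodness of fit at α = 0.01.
Chi-square goodness of fit test:
H₀: observed counts match expected distribution
H₁: observed counts differ from expected distribution
df = k - 1 = 4
χ² = Σ(O - E)²/E
   = (15 - 26.2)²/26.2 + (33 - 26.2)²/26.2 + (28 - 26.2)²/26.2 + (24 - 26.2)²/26.2 + (31 - 26.2)²/26.2
   = 4.788 + 1.765 + 0.124 + 0.185 + 0.879
   = 7.74
p-value = 0.1016

Since p-value > α = 0.01, we fail to reject H₀.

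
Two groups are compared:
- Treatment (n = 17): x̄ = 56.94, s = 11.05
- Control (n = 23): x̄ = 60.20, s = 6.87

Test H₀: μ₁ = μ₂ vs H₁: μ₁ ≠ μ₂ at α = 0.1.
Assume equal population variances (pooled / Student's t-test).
Student's two-sample t-test (equal variances):
H₀: μ₁ = μ₂
H₁: μ₁ ≠ μ₂
df = n₁ + n₂ - 2 = 38
Pooled variance s_p² = [(n₁-1)s₁² + (n₂-1)s₂²] / (n₁ + n₂ - 2) = [(16)(11.05²) + (22)(6.87²)] / 38 = 78.7361
SE = √(s_p²(1/n₁ + 1/n₂)) = √(78.7361 × (1/17 + 1/23)) = 2.8381
t = (x̄₁ - x̄₂) / SE = (56.94 - 60.20) / 2.8381 = -3.26 / 2.8381 = -1.149
p-value = 0.2579

Since p-value > α = 0.1, we fail to reject H₀.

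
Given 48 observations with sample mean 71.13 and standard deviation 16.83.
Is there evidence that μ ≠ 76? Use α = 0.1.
One-sample t-test:
H₀: μ = 76
H₁: μ ≠ 76
df = n - 1 = 47
t = (x̄ - μ₀) / (s/√n) = (71.13 - 76) / (16.83/√48) = -2.005
p-value = 0.0508

Since p-value < α = 0.1, we reject H₀.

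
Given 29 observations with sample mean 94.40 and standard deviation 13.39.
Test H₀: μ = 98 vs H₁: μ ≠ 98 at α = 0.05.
One-sample t-test:
H₀: μ = 98
H₁: μ ≠ 98
df = n - 1 = 28
t = (x̄ - μ₀) / (s/√n) = (94.40 - 98) / (13.39/√29) = -1.448
p-value = 0.1588

Since p-value > α = 0.05, we fail to reject H₀.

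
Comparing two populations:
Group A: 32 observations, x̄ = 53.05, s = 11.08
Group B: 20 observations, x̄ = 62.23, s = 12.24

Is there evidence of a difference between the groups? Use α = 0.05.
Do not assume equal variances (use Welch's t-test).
Welch's two-sample t-test:
H₀: μ₁ = μ₂
H₁: μ₁ ≠ μ₂
s₁²/n₁ = 11.08²/32 = 3.8365,  s₂²/n₂ = 12.24²/20 = 7.4909
SE = √(s₁²/n₁ + s₂²/n₂) = √(3.8365 + 7.4909) = 3.3656
df (Welch-Satterthwaite) = (s₁²/n₁ + s₂²/n₂)² / [(s₁²/n₁)²/(n₁-1) + (s₂²/n₂)²/(n₂-1)] ≈ 37.43
t = (x̄₁ - x̄₂) / SE = (53.05 - 62.23) / 3.3656 = -9.18 / 3.3656 = -2.728
p-value = 0.0097

Since p-value < α = 0.05, we reject H₀.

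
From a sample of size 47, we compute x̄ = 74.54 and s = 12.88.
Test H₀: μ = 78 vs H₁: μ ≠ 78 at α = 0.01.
One-sample t-test:
H₀: μ = 78
H₁: μ ≠ 78
df = n - 1 = 46
t = (x̄ - μ₀) / (s/√n) = (74.54 - 78) / (12.88/√47) = -1.842
p-value = 0.0720

Since p-value > α = 0.01, we fail to reject H₀.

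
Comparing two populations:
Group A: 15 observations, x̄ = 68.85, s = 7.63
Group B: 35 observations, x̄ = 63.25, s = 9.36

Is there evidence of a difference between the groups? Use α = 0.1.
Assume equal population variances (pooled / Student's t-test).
Student's two-sample t-test (equal variances):
H₀: μ₁ = μ₂
H₁: μ₁ ≠ μ₂
df = n₁ + n₂ - 2 = 48
Pooled variance s_p² = [(n₁-1)s₁² + (n₂-1)s₂²] / (n₁ + n₂ - 2) = [(14)(7.63²) + (34)(9.36²)] / 48 = 79.0367
SE = √(s_p²(1/n₁ + 1/n₂)) = √(79.0367 × (1/15 + 1/35)) = 2.7436
t = (x̄₁ - x̄₂) / SE = (68.85 - 63.25) / 2.7436 = 5.60 / 2.7436 = 2.041
p-value = 0.0468

Since p-value < α = 0.1, we reject H₀.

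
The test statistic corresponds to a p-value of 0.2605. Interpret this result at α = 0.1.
Since p = 0.2605 > α = 0.1, fail to reject H₀.
There is insufficient evidence to reject the null hypothesis; the result is not statistically significant at the 0.1 level.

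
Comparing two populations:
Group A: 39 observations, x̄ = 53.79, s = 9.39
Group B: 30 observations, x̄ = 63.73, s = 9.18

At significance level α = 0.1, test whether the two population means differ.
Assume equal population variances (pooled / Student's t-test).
Student's two-sample t-test (equal variances):
H₀: μ₁ = μ₂
H₁: μ₁ ≠ μ₂
df = n₁ + n₂ - 2 = 67
Pooled variance s_p² = [(n₁-1)s₁² + (n₂-1)s₂²] / (n₁ + n₂ - 2) = [(38)(9.39²) + (29)(9.18²)] / 67 = 86.4842
SE = √(s_p²(1/n₁ + 1/n₂)) = √(86.4842 × (1/39 + 1/30)) = 2.2584
t = (x̄₁ - x̄₂) / SE = (53.79 - 63.73) / 2.2584 = -9.94 / 2.2584 = -4.401
p-value < 0.0001

Since p-value < α = 0.1, we reject H₀.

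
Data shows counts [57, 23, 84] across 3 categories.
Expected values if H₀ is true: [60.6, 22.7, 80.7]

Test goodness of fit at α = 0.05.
Chi-square goodness of fit test:
H₀: observed counts match expected distribution
H₁: observed counts differ from expected distribution
df = k - 1 = 2
χ² = Σ(O - E)²/E
   = (57 - 60.6)²/60.6 + (23 - 22.7)²/22.7 + (84 - 80.7)²/80.7
   = 0.214 + 0.004 + 0.135
   = 0.35
p-value = 0.8383

Since p-value > α = 0.05, we fail to reject H₀.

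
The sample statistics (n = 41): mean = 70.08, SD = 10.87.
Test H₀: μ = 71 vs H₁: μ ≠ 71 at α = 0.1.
One-sample t-test:
H₀: μ = 71
H₁: μ ≠ 71
df = n - 1 = 40
t = (x̄ - μ₀) / (s/√n) = (70.08 - 71) / (10.87/√41) = -0.542
p-value = 0.5909

Since p-value > α = 0.1, we fail to reject H₀.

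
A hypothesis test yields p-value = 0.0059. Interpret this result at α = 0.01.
Since p = 0.0059 < α = 0.01, reject H₀.
There is sufficient evidence to reject the null hypothesis; the result is statistically significant at the 0.01 level.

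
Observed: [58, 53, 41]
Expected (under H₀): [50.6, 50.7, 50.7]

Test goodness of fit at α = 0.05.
Chi-square goodness of fit test:
H₀: observed counts match expected distribution
H₁: observed counts differ from expected distribution
df = k - 1 = 2
χ² = Σ(O - E)²/E
   = (58 - 50.6)²/50.6 + (53 - 50.7)²/50.7 + (41 - 50.7)²/50.7
   = 1.082 + 0.104 + 1.856
   = 3.04
p-value = 0.2185

Since p-value > α = 0.05, we fail to reject H₀.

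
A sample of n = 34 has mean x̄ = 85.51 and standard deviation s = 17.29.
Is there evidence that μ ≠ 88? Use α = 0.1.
One-sample t-test:
H₀: μ = 88
H₁: μ ≠ 88
df = n - 1 = 33
t = (x̄ - μ₀) / (s/√n) = (85.51 - 88) / (17.29/√34) = -0.840
p-value = 0.4071

Since p-value > α = 0.1, we fail to reject H₀.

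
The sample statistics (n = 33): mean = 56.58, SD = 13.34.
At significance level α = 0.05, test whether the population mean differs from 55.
One-sample t-test:
H₀: μ = 55
H₁: μ ≠ 55
df = n - 1 = 32
t = (x̄ - μ₀) / (s/√n) = (56.58 - 55) / (13.34/√33) = 0.680
p-value = 0.5012

Since p-value > α = 0.05, we fail to reject H₀.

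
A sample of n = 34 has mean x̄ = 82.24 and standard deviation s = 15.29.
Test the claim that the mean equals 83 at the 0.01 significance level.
One-sample t-test:
H₀: μ = 83
H₁: μ ≠ 83
df = n - 1 = 33
t = (x̄ - μ₀) / (s/√n) = (82.24 - 83) / (15.29/√34) = -0.290
p-value = 0.7738

Since p-value > α = 0.01, we fail to reject H₀.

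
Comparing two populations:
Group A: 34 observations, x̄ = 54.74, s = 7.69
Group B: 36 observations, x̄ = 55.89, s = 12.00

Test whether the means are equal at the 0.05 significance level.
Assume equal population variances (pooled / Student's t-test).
Student's two-sample t-test (equal variances):
H₀: μ₁ = μ₂
H₁: μ₁ ≠ μ₂
df = n₁ + n₂ - 2 = 68
Pooled variance s_p² = [(n₁-1)s₁² + (n₂-1)s₂²] / (n₁ + n₂ - 2) = [(33)(7.69²) + (35)(12.00²)] / 68 = 102.8160
SE = √(s_p²(1/n₁ + 1/n₂)) = √(102.8160 × (1/34 + 1/36)) = 2.4249
t = (x̄₁ - x̄₂) / SE = (54.74 - 55.89) / 2.4249 = -1.15 / 2.4249 = -0.474
p-value = 0.6368

Since p-value > α = 0.05, we fail to reject H₀.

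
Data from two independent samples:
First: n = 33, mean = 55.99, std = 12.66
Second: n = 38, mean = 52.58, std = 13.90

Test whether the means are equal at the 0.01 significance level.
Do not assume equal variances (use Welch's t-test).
Welch's two-sample t-test:
H₀: μ₁ = μ₂
H₁: μ₁ ≠ μ₂
s₁²/n₁ = 12.66²/33 = 4.8568,  s₂²/n₂ = 13.90²/38 = 5.0845
SE = √(s₁²/n₁ + s₂²/n₂) = √(4.8568 + 5.0845) = 3.1530
df (Welch-Satterthwaite) = (s₁²/n₁ + s₂²/n₂)² / [(s₁²/n₁)²/(n₁-1) + (s₂²/n₂)²/(n₂-1)] ≈ 68.83
t = (x̄₁ - x̄₂) / SE = (55.99 - 52.58) / 3.1530 = 3.41 / 3.1530 = 1.082
p-value = 0.2832

Since p-value > α = 0.01, we fail to reject H₀.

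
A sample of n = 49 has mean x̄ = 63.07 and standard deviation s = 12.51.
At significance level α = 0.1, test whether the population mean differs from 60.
One-sample t-test:
H₀: μ = 60
H₁: μ ≠ 60
df = n - 1 = 48
t = (x̄ - μ₀) / (s/√n) = (63.07 - 60) / (12.51/√49) = 1.718
p-value = 0.0923

Since p-value < α = 0.1, we reject H₀.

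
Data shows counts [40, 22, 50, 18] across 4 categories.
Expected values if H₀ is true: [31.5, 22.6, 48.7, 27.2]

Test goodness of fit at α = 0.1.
Chi-square goodness of fit test:
H₀: observed counts match expected distribution
H₁: observed counts differ from expected distribution
df = k - 1 = 3
χ² = Σ(O - E)²/E
   = (40 - 31.5)²/31.5 + (22 - 22.6)²/22.6 + (50 - 48.7)²/48.7 + (18 - 27.2)²/27.2
   = 2.294 + 0.016 + 0.035 + 3.112
   = 5.46
p-value = 0.1413

Since p-value > α = 0.1, we fail to reject H₀.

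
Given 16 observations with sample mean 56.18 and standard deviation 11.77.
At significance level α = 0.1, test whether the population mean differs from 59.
One-sample t-test:
H₀: μ = 59
H₁: μ ≠ 59
df = n - 1 = 15
t = (x̄ - μ₀) / (s/√n) = (56.18 - 59) / (11.77/√16) = -0.958
p-value = 0.3531

Since p-value > α = 0.1, we fail to reject H₀.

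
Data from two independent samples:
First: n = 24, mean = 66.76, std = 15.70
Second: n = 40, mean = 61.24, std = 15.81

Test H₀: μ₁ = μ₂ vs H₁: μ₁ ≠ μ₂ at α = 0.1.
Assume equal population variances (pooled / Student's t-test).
Student's two-sample t-test (equal variances):
H₀: μ₁ = μ₂
H₁: μ₁ ≠ μ₂
df = n₁ + n₂ - 2 = 62
Pooled variance s_p² = [(n₁-1)s₁² + (n₂-1)s₂²] / (n₁ + n₂ - 2) = [(23)(15.70²) + (39)(15.81²)] / 62 = 248.6703
SE = √(s_p²(1/n₁ + 1/n₂)) = √(248.6703 × (1/24 + 1/40)) = 4.0716
t = (x̄₁ - x̄₂) / SE = (66.76 - 61.24) / 4.0716 = 5.52 / 4.0716 = 1.356
p-value = 0.1801

Since p-value > α = 0.1, we fail to reject H₀.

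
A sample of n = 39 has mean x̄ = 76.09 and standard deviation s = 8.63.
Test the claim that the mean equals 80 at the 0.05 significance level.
One-sample t-test:
H₀: μ = 80
H₁: μ ≠ 80
df = n - 1 = 38
t = (x̄ - μ₀) / (s/√n) = (76.09 - 80) / (8.63/√39) = -2.829
p-value = 0.0074

Since p-value < α = 0.05, we reject H₀.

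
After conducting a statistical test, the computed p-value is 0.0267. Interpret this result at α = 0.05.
Since p = 0.0267 < α = 0.05, reject H₀.
There is sufficient evidence to reject the null hypothesis; the result is statistically significant at the 0.05 level.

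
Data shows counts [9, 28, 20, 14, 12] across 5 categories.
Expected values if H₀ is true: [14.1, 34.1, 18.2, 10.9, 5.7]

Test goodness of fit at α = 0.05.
Chi-square goodness of fit test:
H₀: observed counts match expected distribution
H₁: observed counts differ from expected distribution
df = k - 1 = 4
χ² = Σ(O - E)²/E
   = (9 - 14.1)²/14.1 + (28 - 34.1)²/34.1 + (20 - 18.2)²/18.2 + (14 - 10.9)²/10.9 + (12 - 5.7)²/5.7
   = 1.845 + 1.091 + 0.178 + 0.882 + 6.963
   = 10.96
p-value = 0.0270

Since p-value < α = 0.05, we reject H₀.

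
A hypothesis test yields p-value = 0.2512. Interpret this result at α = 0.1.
Since p = 0.2512 > α = 0.1, fail to reject H₀.
There is insufficient evidence to reject the null hypothesis; the result is not statistically significant at the 0.1 level.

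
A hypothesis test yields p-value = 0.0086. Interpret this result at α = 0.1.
Since p = 0.0086 < α = 0.1, reject H₀.
There is sufficient evidence to reject the null hypothesis; the result is statistically significant at the 0.1 level.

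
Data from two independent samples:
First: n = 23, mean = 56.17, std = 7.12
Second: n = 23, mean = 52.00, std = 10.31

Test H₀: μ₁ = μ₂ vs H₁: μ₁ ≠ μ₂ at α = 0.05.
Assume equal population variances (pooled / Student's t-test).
Student's two-sample t-test (equal variances):
H₀: μ₁ = μ₂
H₁: μ₁ ≠ μ₂
df = n₁ + n₂ - 2 = 44
Pooled variance s_p² = [(n₁-1)s₁² + (n₂-1)s₂²] / (n₁ + n₂ - 2) = [(22)(7.12²) + (22)(10.31²)] / 44 = 78.4952
SE = √(s_p²(1/n₁ + 1/n₂)) = √(78.4952 × (1/23 + 1/23)) = 2.6126
t = (x̄₁ - x̄₂) / SE = (56.17 - 52.00) / 2.6126 = 4.17 / 2.6126 = 1.596
p-value = 0.1176

Since p-value > α = 0.05, we fail to reject H₀.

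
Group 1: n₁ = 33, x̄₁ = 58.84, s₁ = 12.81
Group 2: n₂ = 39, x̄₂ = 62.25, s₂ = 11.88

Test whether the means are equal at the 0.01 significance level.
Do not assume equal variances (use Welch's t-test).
Welch's two-sample t-test:
H₀: μ₁ = μ₂
H₁: μ₁ ≠ μ₂
s₁²/n₁ = 12.81²/33 = 4.9726,  s₂²/n₂ = 11.88²/39 = 3.6188
SE = √(s₁²/n₁ + s₂²/n₂) = √(4.9726 + 3.6188) = 2.9311
df (Welch-Satterthwaite) = (s₁²/n₁ + s₂²/n₂)² / [(s₁²/n₁)²/(n₁-1) + (s₂²/n₂)²/(n₂-1)] ≈ 66.06
t = (x̄₁ - x̄₂) / SE = (58.84 - 62.25) / 2.9311 = -3.41 / 2.9311 = -1.163
p-value = 0.2489

Since p-value > α = 0.01, we fail to reject H₀.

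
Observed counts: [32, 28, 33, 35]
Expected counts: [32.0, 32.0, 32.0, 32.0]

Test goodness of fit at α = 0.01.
Chi-square goodness of fit test:
H₀: observed counts match expected distribution
H₁: observed counts differ from expected distribution
df = k - 1 = 3
χ² = Σ(O - E)²/E
   = (32 - 32.0)²/32.0 + (28 - 32.0)²/32.0 + (33 - 32.0)²/32.0 + (35 - 32.0)²/32.0
   = 0.000 + 0.500 + 0.031 + 0.281
   = 0.81
p-value = 0.8465

Since p-value > α = 0.01, we fail to reject H₀.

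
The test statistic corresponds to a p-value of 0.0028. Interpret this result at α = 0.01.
Since p = 0.0028 < α = 0.01, reject H₀.
There is sufficient evidence to reject the null hypothesis; the result is statistically significant at the 0.01 level.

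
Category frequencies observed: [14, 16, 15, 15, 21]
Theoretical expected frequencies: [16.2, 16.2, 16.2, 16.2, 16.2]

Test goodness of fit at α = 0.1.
Chi-square goodness of fit test:
H₀: observed counts match expected distribution
H₁: observed counts differ from expected distribution
df = k - 1 = 4
χ² = Σ(O - E)²/E
   = (14 - 16.2)²/16.2 + (16 - 16.2)²/16.2 + (15 - 16.2)²/16.2 + (15 - 16.2)²/16.2 + (21 - 16.2)²/16.2
   = 0.299 + 0.002 + 0.089 + 0.089 + 1.422
   = 1.90
p-value = 0.7539

Since p-value > α = 0.1, we fail to reject H₀.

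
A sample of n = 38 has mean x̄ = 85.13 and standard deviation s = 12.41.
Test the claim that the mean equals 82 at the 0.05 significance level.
One-sample t-test:
H₀: μ = 82
H₁: μ ≠ 82
df = n - 1 = 37
t = (x̄ - μ₀) / (s/√n) = (85.13 - 82) / (12.41/√38) = 1.555
p-value = 0.1285

Since p-value > α = 0.05, we fail to reject H₀.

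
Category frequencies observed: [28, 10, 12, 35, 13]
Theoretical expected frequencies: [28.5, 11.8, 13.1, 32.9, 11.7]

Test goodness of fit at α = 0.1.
Chi-square goodness of fit test:
H₀: observed counts match expected distribution
H₁: observed counts differ from expected distribution
df = k - 1 = 4
χ² = Σ(O - E)²/E
   = (28 - 28.5)²/28.5 + (10 - 11.8)²/11.8 + (12 - 13.1)²/13.1 + (35 - 32.9)²/32.9 + (13 - 11.7)²/11.7
   = 0.009 + 0.275 + 0.092 + 0.134 + 0.144
   = 0.65
p-value = 0.9569

Since p-value > α = 0.1, we fail to reject H₀.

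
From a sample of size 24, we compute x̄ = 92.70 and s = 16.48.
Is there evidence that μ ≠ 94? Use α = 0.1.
One-sample t-test:
H₀: μ = 94
H₁: μ ≠ 94
df = n - 1 = 23
t = (x̄ - μ₀) / (s/√n) = (92.70 - 94) / (16.48/√24) = -0.386
p-value = 0.7027

Since p-value > α = 0.1, we fail to reject H₀.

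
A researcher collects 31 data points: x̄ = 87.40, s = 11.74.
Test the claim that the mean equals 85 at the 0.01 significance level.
One-sample t-test:
H₀: μ = 85
H₁: μ ≠ 85
df = n - 1 = 30
t = (x̄ - μ₀) / (s/√n) = (87.40 - 85) / (11.74/√31) = 1.138
p-value = 0.2640

Since p-value > α = 0.01, we fail to reject H₀.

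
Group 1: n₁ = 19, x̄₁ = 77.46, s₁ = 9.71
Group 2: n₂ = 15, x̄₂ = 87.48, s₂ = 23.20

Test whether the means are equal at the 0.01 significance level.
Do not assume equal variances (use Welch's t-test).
Welch's two-sample t-test:
H₀: μ₁ = μ₂
H₁: μ₁ ≠ μ₂
s₁²/n₁ = 9.71²/19 = 4.9623,  s₂²/n₂ = 23.20²/15 = 35.8827
SE = √(s₁²/n₁ + s₂²/n₂) = √(4.9623 + 35.8827) = 6.3910
df (Welch-Satterthwaite) = (s₁²/n₁ + s₂²/n₂)² / [(s₁²/n₁)²/(n₁-1) + (s₂²/n₂)²/(n₂-1)] ≈ 17.87
t = (x̄₁ - x̄₂) / SE = (77.46 - 87.48) / 6.3910 = -10.02 / 6.3910 = -1.568
p-value = 0.1345

Since p-value > α = 0.01, we fail to reject H₀.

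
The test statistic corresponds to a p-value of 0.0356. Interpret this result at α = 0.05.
Since p = 0.0356 < α = 0.05, reject H₀.
There is sufficient evidence to reject the null hypothesis; the result is statistically significant at the 0.05 level.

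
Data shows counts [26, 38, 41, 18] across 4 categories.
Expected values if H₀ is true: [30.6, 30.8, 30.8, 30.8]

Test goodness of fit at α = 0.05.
Chi-square goodness of fit test:
H₀: observed counts match expected distribution
H₁: observed counts differ from expected distribution
df = k - 1 = 3
χ² = Σ(O - E)²/E
   = (26 - 30.6)²/30.6 + (38 - 30.8)²/30.8 + (41 - 30.8)²/30.8 + (18 - 30.8)²/30.8
   = 0.692 + 1.683 + 3.378 + 5.319
   = 11.07
p-value = 0.0113

Since p-value < α = 0.05, we reject H₀.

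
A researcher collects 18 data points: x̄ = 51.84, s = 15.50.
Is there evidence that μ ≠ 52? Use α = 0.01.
One-sample t-test:
H₀: μ = 52
H₁: μ ≠ 52
df = n - 1 = 17
t = (x̄ - μ₀) / (s/√n) = (51.84 - 52) / (15.50/√18) = -0.044
p-value = 0.9656

Since p-value > α = 0.01, we fail to reject H₀.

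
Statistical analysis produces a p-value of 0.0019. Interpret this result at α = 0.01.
Since p = 0.0019 < α = 0.01, reject H₀.
There is sufficient evidence to reject the null hypothesis; the result is statistically significant at the 0.01 level.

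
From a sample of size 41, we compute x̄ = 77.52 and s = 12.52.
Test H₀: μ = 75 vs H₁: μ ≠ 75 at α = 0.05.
One-sample t-test:
H₀: μ = 75
H₁: μ ≠ 75
df = n - 1 = 40
t = (x̄ - μ₀) / (s/√n) = (77.52 - 75) / (12.52/√41) = 1.289
p-value = 0.2049

Since p-value > α = 0.05, we fail to reject H₀.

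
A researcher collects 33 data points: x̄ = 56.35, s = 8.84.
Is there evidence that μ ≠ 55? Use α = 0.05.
One-sample t-test:
H₀: μ = 55
H₁: μ ≠ 55
df = n - 1 = 32
t = (x̄ - μ₀) / (s/√n) = (56.35 - 55) / (8.84/√33) = 0.877
p-value = 0.3869

Since p-value > α = 0.05, we fail to reject H₀.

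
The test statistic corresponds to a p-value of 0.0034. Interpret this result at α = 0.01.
Since p = 0.0034 < α = 0.01, reject H₀.
There is sufficient evidence to reject the null hypothesis; the result is statistically significant at the 0.01 level.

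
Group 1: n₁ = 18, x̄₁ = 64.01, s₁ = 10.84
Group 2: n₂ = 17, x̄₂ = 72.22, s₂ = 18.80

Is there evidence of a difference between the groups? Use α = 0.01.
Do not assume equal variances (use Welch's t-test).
Welch's two-sample t-test:
H₀: μ₁ = μ₂
H₁: μ₁ ≠ μ₂
s₁²/n₁ = 10.84²/18 = 6.5281,  s₂²/n₂ = 18.80²/17 = 20.7906
SE = √(s₁²/n₁ + s₂²/n₂) = √(6.5281 + 20.7906) = 5.2267
df (Welch-Satterthwaite) = (s₁²/n₁ + s₂²/n₂)² / [(s₁²/n₁)²/(n₁-1) + (s₂²/n₂)²/(n₂-1)] ≈ 25.28
t = (x̄₁ - x̄₂) / SE = (64.01 - 72.22) / 5.2267 = -8.21 / 5.2267 = -1.571
p-value = 0.1287

Since p-value > α = 0.01, we fail to reject H₀.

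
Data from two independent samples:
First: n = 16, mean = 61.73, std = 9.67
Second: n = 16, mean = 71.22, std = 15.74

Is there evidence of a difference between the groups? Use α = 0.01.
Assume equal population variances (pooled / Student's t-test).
Student's two-sample t-test (equal variances):
H₀: μ₁ = μ₂
H₁: μ₁ ≠ μ₂
df = n₁ + n₂ - 2 = 30
Pooled variance s_p² = [(n₁-1)s₁² + (n₂-1)s₂²] / (n₁ + n₂ - 2) = [(15)(9.67²) + (15)(15.74²)] / 30 = 170.6283
SE = √(s_p²(1/n₁ + 1/n₂)) = √(170.6283 × (1/16 + 1/16)) = 4.6183
t = (x̄₁ - x̄₂) / SE = (61.73 - 71.22) / 4.6183 = -9.49 / 4.6183 = -2.055
p-value = 0.0487

Since p-value > α = 0.01, we fail to reject H₀.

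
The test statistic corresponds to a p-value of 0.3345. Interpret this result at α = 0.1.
Since p = 0.3345 > α = 0.1, fail to reject H₀.
There is insufficient evidence to reject the null hypothesis; the result is not statistically significant at the 0.1 level.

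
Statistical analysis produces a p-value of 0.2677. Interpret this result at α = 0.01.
Since p = 0.2677 > α = 0.01, fail to reject H₀.
There is insufficient evidence to reject the null hypothesis; the result is not statistically significant at the 0.01 level.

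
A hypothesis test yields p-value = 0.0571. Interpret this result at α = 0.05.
Since p = 0.0571 > α = 0.05, fail to reject H₀.
There is insufficient evidence to reject the null hypothesis; the result is not statistically significant at the 0.05 level.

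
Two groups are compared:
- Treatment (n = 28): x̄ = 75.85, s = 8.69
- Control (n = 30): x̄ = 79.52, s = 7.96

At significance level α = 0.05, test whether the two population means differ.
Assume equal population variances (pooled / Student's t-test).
Student's two-sample t-test (equal variances):
H₀: μ₁ = μ₂
H₁: μ₁ ≠ μ₂
df = n₁ + n₂ - 2 = 56
Pooled variance s_p² = [(n₁-1)s₁² + (n₂-1)s₂²] / (n₁ + n₂ - 2) = [(27)(8.69²) + (29)(7.96²)] / 56 = 69.2218
SE = √(s_p²(1/n₁ + 1/n₂)) = √(69.2218 × (1/28 + 1/30)) = 2.1862
t = (x̄₁ - x̄₂) / SE = (75.85 - 79.52) / 2.1862 = -3.67 / 2.1862 = -1.679
p-value = 0.0988

Since p-value > α = 0.05, we fail to reject H₀.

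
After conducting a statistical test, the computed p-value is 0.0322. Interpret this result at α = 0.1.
Since p = 0.0322 < α = 0.1, reject H₀.
There is sufficient evidence to reject the null hypothesis; the result is statistically significant at the 0.1 level.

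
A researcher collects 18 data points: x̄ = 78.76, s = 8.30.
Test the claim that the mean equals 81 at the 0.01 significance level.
One-sample t-test:
H₀: μ = 81
H₁: μ ≠ 81
df = n - 1 = 17
t = (x̄ - μ₀) / (s/√n) = (78.76 - 81) / (8.30/√18) = -1.145
p-value = 0.2681

Since p-value > α = 0.01, we fail to reject H₀.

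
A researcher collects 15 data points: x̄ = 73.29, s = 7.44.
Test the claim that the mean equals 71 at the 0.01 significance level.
One-sample t-test:
H₀: μ = 71
H₁: μ ≠ 71
df = n - 1 = 14
t = (x̄ - μ₀) / (s/√n) = (73.29 - 71) / (7.44/√15) = 1.192
p-value = 0.2530

Since p-value > α = 0.01, we fail to reject H₀.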